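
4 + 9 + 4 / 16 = 53 / 4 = 13.25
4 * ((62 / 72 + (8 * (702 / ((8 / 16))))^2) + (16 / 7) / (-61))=1939298083189 / 3843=504631299.29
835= 835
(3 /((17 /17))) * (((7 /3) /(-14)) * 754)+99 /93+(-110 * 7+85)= -32889 /31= -1060.94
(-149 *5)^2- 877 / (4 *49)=108784023 / 196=555020.53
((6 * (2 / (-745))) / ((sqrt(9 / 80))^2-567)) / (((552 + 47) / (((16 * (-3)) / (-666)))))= 512 / 149762017737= 0.00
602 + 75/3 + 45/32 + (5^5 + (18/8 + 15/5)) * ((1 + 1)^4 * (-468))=-750037875/32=-23438683.59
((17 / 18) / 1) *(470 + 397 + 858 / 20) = 17187 / 20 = 859.35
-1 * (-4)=4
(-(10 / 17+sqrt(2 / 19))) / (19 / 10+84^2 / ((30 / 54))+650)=-100 / 2269959- 10 * sqrt(38) / 2537013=-0.00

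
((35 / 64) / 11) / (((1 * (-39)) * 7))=-5 / 27456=-0.00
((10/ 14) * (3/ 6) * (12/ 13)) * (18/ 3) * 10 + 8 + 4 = 2892/ 91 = 31.78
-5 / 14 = -0.36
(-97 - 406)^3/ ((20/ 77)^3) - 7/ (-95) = -1103899995654729/ 152000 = -7262499971.41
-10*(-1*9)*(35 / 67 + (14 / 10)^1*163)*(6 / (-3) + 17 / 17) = -1379196 / 67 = -20585.01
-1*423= -423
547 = 547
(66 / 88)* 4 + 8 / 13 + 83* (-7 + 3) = -4269 / 13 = -328.38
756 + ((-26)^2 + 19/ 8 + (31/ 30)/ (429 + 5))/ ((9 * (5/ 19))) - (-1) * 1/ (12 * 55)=433441363/ 415800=1042.43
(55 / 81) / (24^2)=0.00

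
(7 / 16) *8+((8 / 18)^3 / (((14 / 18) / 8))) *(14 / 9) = 7151 / 1458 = 4.90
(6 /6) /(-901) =-1 /901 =-0.00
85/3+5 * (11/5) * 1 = 39.33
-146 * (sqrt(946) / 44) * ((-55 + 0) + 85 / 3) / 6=1460 * sqrt(946) / 99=453.59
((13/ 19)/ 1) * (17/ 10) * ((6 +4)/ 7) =221/ 133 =1.66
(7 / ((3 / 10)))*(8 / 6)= 280 / 9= 31.11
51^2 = 2601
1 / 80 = 0.01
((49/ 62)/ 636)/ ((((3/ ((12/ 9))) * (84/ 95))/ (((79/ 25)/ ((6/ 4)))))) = 10507/ 7984980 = 0.00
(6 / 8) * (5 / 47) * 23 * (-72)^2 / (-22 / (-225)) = 50301000 / 517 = 97294.00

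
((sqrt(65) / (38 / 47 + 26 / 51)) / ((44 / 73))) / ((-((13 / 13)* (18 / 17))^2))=-16856503* sqrt(65) / 15016320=-9.05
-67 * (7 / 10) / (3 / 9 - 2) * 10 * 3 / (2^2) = 4221 / 20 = 211.05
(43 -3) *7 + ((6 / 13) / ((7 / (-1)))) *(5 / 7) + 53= 212091 / 637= 332.95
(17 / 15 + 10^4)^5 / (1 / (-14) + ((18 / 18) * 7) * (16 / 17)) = 18083368759155606058836425966 / 1177790625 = 15353636185680800489.34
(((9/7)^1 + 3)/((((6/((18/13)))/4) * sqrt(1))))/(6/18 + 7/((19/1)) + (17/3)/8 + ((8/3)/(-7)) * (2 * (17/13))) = 54720/5723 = 9.56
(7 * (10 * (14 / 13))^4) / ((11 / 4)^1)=10756480000 / 314171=34237.66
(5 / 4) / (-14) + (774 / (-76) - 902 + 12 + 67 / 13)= -12381295 / 13832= -895.12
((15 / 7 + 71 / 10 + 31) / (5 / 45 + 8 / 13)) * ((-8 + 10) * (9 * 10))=5932602 / 595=9970.76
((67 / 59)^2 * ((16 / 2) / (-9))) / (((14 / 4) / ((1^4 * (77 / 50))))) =-395032 / 783225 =-0.50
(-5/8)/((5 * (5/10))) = -1/4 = -0.25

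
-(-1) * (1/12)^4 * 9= 1/2304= 0.00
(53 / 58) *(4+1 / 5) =1113 / 290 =3.84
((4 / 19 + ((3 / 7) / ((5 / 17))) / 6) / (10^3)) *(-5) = -0.00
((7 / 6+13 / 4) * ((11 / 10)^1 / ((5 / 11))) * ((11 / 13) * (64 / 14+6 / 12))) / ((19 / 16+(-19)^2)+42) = 0.11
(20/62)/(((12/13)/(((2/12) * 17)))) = 1105/1116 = 0.99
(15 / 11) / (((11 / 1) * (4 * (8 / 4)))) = 15 / 968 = 0.02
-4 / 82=-2 / 41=-0.05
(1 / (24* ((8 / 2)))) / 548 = 1 / 52608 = 0.00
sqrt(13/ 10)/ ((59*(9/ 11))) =0.02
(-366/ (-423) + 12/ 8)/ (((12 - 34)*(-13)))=667/ 80652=0.01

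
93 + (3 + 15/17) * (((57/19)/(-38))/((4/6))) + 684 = 501645/646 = 776.54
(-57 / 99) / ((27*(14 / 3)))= -19 / 4158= -0.00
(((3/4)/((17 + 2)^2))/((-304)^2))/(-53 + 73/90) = -0.00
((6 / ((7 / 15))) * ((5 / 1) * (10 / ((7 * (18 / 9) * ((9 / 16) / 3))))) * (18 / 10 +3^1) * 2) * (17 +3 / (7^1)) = 14054400 / 343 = 40974.93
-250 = -250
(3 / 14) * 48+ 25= 247 / 7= 35.29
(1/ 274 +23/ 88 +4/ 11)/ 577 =689/ 632392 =0.00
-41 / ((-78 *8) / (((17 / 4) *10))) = 3485 / 1248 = 2.79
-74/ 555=-2/ 15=-0.13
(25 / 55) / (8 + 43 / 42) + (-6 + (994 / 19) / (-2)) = -2543269 / 79211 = -32.11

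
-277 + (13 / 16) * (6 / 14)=-30985 / 112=-276.65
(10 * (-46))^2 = 211600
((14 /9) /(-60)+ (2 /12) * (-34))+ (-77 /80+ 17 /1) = 4469 /432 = 10.34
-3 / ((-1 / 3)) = 9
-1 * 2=-2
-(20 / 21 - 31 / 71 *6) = 2486 / 1491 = 1.67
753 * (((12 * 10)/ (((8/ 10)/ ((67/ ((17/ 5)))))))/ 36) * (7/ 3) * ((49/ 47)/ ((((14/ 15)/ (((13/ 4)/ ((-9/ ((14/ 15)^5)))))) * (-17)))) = 360087588406/ 148530105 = 2424.34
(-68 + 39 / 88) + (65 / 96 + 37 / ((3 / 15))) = 124735 / 1056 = 118.12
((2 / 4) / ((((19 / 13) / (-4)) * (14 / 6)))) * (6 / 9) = -0.39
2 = 2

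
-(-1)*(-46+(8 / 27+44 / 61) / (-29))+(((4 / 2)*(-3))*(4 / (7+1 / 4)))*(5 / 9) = -2286614 / 47763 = -47.87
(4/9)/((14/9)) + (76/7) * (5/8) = 99/14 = 7.07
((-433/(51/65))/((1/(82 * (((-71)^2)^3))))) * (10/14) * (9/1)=-4434620463876550350/119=-37265718183836557.56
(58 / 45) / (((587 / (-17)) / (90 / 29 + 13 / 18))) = -33949 / 237735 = -0.14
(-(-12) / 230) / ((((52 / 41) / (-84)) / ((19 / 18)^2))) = -103607 / 26910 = -3.85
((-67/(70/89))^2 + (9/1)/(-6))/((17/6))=106650057/41650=2560.63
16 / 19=0.84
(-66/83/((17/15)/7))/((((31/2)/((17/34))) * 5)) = -1386/43741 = -0.03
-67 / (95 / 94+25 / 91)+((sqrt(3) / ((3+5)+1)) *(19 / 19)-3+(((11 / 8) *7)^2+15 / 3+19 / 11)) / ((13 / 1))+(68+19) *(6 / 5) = sqrt(3) / 117+1201227461 / 20125248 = 59.70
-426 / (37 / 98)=-41748 / 37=-1128.32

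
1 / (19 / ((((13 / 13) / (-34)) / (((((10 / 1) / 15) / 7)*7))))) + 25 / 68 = 118 / 323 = 0.37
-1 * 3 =-3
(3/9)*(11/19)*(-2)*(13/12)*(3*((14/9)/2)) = -1001/1026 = -0.98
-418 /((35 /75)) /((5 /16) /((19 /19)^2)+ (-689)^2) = -33440 /17722929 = -0.00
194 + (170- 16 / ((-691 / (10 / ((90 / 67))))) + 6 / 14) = 15872173 / 43533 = 364.60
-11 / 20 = -0.55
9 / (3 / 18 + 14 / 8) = 108 / 23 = 4.70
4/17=0.24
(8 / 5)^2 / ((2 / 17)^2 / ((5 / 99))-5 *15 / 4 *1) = -73984 / 533955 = -0.14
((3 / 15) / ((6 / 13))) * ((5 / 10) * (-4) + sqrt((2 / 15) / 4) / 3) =-0.84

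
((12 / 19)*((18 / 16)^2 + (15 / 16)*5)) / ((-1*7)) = -1143 / 2128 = -0.54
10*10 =100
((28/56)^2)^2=1/16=0.06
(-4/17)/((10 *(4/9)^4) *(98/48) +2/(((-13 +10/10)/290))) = 78732/15906305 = 0.00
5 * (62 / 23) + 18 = 724 / 23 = 31.48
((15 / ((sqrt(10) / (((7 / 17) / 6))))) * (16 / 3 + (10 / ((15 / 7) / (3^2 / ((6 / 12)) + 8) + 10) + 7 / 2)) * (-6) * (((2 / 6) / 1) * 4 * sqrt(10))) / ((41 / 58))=-87838100 / 767397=-114.46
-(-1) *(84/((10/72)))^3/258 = 4608866304/5375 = 857463.50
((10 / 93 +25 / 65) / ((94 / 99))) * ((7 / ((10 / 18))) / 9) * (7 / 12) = 64141 / 151528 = 0.42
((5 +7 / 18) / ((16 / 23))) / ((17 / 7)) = 15617 / 4896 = 3.19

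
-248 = -248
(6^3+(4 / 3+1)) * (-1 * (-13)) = 8515 / 3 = 2838.33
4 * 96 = 384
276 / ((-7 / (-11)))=3036 / 7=433.71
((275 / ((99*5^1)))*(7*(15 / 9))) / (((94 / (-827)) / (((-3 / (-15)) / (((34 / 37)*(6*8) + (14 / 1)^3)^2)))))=-7925141 / 5401871890560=-0.00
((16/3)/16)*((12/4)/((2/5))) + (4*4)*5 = 165/2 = 82.50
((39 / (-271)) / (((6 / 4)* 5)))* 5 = -26 / 271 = -0.10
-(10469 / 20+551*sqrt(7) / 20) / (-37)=551*sqrt(7) / 740+10469 / 740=16.12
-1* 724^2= -524176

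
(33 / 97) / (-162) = -11 / 5238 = -0.00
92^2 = 8464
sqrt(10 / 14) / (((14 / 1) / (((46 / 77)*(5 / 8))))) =115*sqrt(35) / 30184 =0.02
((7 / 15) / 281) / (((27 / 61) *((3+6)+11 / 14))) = 5978 / 15591285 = 0.00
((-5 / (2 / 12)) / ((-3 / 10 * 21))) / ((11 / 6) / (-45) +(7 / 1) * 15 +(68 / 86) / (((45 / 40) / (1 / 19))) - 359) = -7353000 / 392214809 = -0.02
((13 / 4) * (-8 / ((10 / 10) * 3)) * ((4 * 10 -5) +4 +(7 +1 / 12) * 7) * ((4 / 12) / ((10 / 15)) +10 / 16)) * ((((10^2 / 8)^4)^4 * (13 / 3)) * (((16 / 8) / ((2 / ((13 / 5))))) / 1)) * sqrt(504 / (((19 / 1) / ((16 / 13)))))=-836546532809734344482421875 * sqrt(3458) / 2490368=-19753273220198755270884.23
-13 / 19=-0.68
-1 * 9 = -9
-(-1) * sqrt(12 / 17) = 2 * sqrt(51) / 17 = 0.84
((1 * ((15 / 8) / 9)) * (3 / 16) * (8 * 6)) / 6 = 5 / 16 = 0.31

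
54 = 54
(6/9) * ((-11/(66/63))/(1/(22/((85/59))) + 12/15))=-45430/5617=-8.09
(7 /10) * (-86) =-301 /5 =-60.20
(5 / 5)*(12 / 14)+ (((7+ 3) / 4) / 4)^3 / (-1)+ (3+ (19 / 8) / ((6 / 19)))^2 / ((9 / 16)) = 57303557 / 290304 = 197.39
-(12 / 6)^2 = -4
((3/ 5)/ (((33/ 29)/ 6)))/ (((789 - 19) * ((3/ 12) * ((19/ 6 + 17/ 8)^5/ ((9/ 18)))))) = 0.00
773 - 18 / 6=770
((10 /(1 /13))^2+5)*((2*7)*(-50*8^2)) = -757344000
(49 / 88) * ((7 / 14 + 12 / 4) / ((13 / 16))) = 343 / 143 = 2.40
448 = 448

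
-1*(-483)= 483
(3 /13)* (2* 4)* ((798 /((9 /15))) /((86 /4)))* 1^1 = 63840 /559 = 114.20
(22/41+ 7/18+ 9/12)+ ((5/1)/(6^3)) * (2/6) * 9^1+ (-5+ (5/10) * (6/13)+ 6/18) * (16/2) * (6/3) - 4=-936751/12792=-73.23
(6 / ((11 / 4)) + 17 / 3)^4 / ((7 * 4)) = 642837223 / 4743684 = 135.51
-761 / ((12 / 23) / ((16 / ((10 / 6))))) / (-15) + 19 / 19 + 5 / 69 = 1612126 / 1725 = 934.57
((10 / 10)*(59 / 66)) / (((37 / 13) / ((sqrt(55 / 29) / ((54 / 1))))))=767*sqrt(1595) / 3824172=0.01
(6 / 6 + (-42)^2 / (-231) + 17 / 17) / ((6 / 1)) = -31 / 33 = -0.94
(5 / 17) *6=30 / 17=1.76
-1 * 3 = -3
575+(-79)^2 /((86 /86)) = 6816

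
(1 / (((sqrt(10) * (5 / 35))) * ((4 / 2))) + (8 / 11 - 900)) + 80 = -9012 / 11 + 7 * sqrt(10) / 20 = -818.17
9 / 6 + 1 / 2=2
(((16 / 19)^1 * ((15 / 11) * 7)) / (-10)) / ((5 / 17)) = -2856 / 1045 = -2.73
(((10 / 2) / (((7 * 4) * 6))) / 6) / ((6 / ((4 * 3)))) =5 / 504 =0.01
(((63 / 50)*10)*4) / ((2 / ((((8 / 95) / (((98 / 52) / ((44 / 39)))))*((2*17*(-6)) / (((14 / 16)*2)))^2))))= 2812575744 / 162925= 17263.01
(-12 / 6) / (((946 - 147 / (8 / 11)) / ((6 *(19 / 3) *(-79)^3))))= 299767712 / 5951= 50372.66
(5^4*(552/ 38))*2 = 345000/ 19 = 18157.89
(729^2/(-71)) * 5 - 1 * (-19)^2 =-2682836/71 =-37786.42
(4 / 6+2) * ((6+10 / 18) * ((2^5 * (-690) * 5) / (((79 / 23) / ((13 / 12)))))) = -1298377600 / 2133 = -608709.61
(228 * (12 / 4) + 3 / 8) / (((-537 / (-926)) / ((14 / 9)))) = 5914825 / 3222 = 1835.76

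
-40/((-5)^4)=-8/125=-0.06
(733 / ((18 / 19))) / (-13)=-13927 / 234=-59.52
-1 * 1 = -1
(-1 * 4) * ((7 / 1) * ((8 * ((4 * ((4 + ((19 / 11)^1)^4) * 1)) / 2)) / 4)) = -21155120 / 14641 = -1444.92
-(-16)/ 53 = 16/ 53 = 0.30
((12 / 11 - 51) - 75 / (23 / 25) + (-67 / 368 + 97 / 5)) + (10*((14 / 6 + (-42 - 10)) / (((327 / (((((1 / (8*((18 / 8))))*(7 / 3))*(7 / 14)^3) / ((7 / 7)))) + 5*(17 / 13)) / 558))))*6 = -7234920740703 / 37181426480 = -194.58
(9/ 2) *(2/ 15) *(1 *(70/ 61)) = 42/ 61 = 0.69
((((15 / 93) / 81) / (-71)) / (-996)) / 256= 0.00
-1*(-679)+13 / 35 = 23778 / 35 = 679.37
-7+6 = -1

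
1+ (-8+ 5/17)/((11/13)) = -1516/187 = -8.11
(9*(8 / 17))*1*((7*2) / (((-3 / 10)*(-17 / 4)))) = 13440 / 289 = 46.51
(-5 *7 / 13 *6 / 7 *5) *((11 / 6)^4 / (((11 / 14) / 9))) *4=-5972.44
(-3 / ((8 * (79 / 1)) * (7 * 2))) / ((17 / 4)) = -3 / 37604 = -0.00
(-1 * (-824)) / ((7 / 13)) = 10712 / 7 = 1530.29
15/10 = 3/2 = 1.50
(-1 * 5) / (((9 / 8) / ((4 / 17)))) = -1.05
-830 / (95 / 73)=-12118 / 19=-637.79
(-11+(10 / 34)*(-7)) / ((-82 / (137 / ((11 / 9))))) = 136863 / 7667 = 17.85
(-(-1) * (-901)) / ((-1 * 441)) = 901 / 441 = 2.04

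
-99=-99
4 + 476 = 480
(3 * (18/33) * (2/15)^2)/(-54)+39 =289571/7425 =39.00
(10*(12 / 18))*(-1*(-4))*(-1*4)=-320 / 3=-106.67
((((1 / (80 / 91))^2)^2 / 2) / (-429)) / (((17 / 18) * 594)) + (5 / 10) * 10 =7582919525003 / 1516584960000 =5.00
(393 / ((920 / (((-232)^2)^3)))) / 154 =3830015019466752 / 8855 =432525693898.00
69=69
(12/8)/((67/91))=273/134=2.04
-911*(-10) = 9110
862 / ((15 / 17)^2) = 1107.19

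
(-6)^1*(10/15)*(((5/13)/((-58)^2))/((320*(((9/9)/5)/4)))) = -5/174928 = -0.00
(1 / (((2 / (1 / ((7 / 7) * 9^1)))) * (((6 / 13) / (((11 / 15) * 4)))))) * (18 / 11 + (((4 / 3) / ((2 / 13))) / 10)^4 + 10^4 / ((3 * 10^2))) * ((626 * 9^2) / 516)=80517050549 / 65306250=1232.91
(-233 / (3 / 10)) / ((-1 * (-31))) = -2330 / 93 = -25.05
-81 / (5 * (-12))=27 / 20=1.35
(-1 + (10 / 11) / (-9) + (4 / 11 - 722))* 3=-71551 / 33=-2168.21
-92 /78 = -46 /39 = -1.18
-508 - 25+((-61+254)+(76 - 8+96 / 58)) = -7840 / 29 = -270.34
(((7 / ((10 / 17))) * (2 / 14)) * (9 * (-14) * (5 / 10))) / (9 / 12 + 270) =-714 / 1805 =-0.40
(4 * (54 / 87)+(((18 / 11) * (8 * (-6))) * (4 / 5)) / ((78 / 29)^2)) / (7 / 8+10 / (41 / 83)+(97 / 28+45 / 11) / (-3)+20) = -11517452352 / 71669356915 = -0.16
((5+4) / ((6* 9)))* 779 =779 / 6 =129.83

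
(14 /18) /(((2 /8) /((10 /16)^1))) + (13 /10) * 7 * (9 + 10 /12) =16457 /180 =91.43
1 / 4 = 0.25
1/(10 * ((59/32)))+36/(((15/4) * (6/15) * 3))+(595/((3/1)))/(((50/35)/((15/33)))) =1385491/19470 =71.16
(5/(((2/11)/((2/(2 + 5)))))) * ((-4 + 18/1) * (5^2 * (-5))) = -13750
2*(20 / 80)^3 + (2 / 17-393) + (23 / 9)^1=-1910887 / 4896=-390.30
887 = 887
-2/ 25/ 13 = -2/ 325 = -0.01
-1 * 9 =-9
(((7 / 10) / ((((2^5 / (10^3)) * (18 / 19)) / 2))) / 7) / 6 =1.10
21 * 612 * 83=1066716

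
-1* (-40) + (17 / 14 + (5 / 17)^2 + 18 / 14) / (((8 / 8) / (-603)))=-878365 / 578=-1519.66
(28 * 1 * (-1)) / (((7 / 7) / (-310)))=8680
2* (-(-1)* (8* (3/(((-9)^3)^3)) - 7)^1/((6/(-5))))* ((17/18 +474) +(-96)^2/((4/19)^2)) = 16955960852075765/6973568802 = 2431461.04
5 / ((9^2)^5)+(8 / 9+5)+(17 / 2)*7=455993915563 / 6973568802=65.39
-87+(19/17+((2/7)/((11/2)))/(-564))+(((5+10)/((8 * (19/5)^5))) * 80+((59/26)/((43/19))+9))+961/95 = -167523074463435503/2554692140290290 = -65.57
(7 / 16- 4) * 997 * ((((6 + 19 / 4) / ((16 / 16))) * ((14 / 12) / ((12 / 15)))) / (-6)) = 28509215 / 3072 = 9280.34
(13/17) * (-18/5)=-234/85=-2.75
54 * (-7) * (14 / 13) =-5292 / 13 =-407.08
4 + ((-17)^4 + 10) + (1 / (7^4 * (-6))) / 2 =2406810419 / 28812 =83535.00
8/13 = 0.62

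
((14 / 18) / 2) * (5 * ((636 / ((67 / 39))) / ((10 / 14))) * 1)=67522 / 67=1007.79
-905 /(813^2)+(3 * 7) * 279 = 3872616466 /660969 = 5859.00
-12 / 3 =-4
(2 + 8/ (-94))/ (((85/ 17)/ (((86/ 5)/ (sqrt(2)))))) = 774 * sqrt(2)/ 235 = 4.66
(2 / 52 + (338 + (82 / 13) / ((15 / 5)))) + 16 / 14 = 186341 / 546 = 341.28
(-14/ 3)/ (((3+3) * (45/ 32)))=-0.55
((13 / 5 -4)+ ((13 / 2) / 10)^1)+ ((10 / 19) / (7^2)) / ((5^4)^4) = -85235595703117 / 113647460937500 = -0.75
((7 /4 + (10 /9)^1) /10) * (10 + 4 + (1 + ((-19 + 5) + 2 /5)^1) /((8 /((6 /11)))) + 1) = 4.05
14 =14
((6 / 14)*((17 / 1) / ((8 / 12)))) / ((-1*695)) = -153 / 9730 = -0.02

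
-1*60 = -60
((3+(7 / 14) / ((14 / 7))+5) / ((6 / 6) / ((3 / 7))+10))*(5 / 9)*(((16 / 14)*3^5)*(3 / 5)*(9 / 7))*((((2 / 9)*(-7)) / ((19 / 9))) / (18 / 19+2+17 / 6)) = -1732104 / 170681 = -10.15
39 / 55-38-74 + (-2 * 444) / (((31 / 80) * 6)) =-840951 / 1705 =-493.23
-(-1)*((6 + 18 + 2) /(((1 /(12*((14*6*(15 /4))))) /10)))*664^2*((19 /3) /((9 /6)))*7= 12806794291200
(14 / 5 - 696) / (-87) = 3466 / 435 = 7.97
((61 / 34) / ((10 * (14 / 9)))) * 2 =549 / 2380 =0.23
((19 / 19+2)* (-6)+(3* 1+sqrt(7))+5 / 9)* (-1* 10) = 1300 / 9 - 10* sqrt(7) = 117.99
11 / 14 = 0.79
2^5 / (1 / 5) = 160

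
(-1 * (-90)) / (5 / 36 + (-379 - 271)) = -0.14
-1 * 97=-97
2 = 2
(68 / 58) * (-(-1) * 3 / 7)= 0.50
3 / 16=0.19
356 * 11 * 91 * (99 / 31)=35279244 / 31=1138040.13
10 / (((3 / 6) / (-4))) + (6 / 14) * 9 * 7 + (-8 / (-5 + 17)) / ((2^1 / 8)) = -167 / 3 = -55.67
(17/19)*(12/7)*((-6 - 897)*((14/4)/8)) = -46053/76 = -605.96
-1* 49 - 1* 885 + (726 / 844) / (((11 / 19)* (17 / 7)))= -6696127 / 7174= -933.39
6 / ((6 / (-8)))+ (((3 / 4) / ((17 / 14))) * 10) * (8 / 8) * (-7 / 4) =-1279 / 68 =-18.81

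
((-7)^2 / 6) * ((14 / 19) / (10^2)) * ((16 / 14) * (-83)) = -8134 / 1425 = -5.71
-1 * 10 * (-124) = 1240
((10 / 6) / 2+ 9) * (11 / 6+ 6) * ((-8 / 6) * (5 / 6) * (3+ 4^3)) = -928955 / 162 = -5734.29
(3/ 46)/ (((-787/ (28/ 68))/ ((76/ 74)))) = -399/ 11385529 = -0.00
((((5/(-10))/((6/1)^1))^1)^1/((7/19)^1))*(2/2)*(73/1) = -16.51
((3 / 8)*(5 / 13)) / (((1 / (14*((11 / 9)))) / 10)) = 1925 / 78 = 24.68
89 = 89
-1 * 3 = -3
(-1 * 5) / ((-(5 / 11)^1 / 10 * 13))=110 / 13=8.46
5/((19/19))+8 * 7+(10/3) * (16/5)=215/3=71.67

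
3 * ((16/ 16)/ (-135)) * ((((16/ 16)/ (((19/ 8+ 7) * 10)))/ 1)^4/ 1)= -256/ 889892578125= -0.00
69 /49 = 1.41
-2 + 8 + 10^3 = 1006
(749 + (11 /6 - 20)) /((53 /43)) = 188555 /318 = 592.94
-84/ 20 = -21/ 5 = -4.20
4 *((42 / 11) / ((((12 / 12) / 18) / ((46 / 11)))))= 139104 / 121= 1149.62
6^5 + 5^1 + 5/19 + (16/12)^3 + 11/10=39935683/5130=7784.73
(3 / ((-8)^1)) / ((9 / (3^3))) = -9 / 8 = -1.12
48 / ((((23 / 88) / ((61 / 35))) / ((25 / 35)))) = 228.63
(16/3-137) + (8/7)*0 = -395/3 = -131.67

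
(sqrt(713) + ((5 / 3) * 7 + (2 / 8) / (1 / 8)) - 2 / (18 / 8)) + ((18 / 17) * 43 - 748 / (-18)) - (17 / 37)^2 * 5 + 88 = sqrt(713) + 13042694 / 69819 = 213.51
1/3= 0.33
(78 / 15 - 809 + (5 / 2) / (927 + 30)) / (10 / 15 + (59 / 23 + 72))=-176923843 / 16559290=-10.68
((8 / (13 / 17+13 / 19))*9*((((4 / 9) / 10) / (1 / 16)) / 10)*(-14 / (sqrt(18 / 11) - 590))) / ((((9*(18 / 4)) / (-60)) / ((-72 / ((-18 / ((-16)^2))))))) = -769334444032 / 6048035019 - 592707584*sqrt(22) / 10080058365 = -127.48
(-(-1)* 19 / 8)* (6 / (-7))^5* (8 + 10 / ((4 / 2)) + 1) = -36936 / 2401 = -15.38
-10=-10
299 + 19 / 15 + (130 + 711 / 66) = 145543 / 330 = 441.04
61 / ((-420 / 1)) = -61 / 420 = -0.15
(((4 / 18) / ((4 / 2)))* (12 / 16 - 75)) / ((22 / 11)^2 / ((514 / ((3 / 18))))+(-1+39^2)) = -25443 / 4687684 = -0.01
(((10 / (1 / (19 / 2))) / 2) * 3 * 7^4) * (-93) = -63638505 / 2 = -31819252.50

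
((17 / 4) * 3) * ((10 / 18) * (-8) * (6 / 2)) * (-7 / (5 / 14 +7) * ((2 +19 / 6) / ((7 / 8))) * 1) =955.08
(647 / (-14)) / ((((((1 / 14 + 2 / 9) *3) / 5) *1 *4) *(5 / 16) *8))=-1941 / 74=-26.23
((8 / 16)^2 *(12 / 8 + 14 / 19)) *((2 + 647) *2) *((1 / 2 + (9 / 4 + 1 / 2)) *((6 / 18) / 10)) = 143429 / 1824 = 78.63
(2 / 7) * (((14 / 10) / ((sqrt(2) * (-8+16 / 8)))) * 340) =-34 * sqrt(2) / 3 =-16.03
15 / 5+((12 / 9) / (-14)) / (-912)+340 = 3284569 / 9576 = 343.00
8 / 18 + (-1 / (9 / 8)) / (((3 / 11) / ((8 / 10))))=-292 / 135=-2.16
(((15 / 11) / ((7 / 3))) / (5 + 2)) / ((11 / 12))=540 / 5929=0.09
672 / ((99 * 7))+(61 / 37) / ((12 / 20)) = 1513 / 407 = 3.72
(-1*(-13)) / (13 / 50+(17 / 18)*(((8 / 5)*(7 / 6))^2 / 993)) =52281450 / 1058957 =49.37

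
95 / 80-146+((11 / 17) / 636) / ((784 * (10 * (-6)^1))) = -73651127771 / 508596480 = -144.81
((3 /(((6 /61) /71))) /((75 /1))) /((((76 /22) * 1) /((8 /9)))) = 95282 /12825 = 7.43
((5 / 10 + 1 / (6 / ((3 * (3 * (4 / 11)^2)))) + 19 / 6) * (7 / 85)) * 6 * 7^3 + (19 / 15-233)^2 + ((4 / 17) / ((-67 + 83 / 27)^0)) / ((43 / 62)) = 63632892658 / 1170675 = 54355.73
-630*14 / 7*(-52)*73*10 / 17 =47829600 / 17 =2813505.88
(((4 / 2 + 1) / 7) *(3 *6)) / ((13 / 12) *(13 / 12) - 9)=-0.99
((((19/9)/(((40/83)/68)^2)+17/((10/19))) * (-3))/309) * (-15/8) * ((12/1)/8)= 1148.56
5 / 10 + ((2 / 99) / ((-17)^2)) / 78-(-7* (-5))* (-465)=16275.50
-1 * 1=-1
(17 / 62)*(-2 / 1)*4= -68 / 31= -2.19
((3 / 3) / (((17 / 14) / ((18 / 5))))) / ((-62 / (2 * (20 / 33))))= -336 / 5797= -0.06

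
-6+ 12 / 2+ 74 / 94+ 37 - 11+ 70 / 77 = 14319 / 517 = 27.70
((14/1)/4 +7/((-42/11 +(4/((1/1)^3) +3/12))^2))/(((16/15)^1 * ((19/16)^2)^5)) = 15271701113733120/2213314919066161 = 6.90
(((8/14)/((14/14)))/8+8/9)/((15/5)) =0.32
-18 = -18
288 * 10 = 2880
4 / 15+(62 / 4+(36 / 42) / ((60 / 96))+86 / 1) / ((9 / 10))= 114.57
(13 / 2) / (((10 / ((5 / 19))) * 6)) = 13 / 456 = 0.03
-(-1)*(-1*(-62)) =62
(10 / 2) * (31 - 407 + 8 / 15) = -5632 / 3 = -1877.33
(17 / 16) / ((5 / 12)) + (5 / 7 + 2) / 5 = 433 / 140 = 3.09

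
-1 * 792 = -792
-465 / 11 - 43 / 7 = -3728 / 77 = -48.42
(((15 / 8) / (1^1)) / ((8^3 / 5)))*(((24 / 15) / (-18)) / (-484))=5 / 1486848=0.00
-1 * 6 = -6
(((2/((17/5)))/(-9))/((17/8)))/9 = -80/23409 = -0.00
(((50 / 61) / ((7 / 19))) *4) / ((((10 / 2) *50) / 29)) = 1.03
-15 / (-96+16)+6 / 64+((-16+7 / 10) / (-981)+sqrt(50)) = 5177 / 17440+5 * sqrt(2) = 7.37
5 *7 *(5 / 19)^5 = 109375 / 2476099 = 0.04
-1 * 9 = -9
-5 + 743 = 738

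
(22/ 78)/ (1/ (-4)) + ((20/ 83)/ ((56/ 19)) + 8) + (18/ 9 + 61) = 3170155/ 45318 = 69.95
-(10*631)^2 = -39816100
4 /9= 0.44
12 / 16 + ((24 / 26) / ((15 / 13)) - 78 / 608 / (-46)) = 108571 / 69920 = 1.55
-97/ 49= -1.98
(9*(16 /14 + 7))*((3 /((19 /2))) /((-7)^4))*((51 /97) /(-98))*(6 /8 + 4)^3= -28334529 /5112554944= -0.01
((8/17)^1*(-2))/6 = -8/51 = -0.16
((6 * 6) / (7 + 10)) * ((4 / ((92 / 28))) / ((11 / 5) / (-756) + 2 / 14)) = 18.42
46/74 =23/37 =0.62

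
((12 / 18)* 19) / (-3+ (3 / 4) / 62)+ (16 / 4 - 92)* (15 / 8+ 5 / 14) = -164347 / 819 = -200.67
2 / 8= 1 / 4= 0.25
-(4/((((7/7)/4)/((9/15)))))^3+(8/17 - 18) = -1917314/2125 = -902.27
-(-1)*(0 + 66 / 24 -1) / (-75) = -7 / 300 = -0.02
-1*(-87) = 87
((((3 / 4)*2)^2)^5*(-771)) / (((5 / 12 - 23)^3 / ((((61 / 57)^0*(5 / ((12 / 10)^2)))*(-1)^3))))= -13.40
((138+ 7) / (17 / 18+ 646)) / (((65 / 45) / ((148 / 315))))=77256 / 1059695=0.07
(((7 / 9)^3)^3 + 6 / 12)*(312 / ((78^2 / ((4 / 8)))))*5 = 2340638515 / 30218798142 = 0.08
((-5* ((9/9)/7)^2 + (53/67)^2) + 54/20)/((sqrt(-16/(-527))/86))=304909001* sqrt(527)/4399220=1591.11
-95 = -95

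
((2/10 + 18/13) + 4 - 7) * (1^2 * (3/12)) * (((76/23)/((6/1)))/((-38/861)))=287/65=4.42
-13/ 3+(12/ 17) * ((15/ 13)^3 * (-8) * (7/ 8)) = -1336037/ 112047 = -11.92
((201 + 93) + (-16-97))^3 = 5929741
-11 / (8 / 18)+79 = 217 / 4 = 54.25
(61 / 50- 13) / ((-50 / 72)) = 10602 / 625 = 16.96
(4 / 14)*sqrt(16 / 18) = 4*sqrt(2) / 21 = 0.27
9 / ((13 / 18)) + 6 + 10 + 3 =409 / 13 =31.46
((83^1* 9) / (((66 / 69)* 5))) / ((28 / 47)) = 807507 / 3080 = 262.18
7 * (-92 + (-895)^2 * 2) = 11213706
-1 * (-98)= 98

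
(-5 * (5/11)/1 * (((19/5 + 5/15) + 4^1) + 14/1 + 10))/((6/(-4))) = 4820/99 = 48.69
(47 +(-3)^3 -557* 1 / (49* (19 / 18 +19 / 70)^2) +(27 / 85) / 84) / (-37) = -704246677 / 1923274430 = -0.37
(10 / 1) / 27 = 10 / 27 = 0.37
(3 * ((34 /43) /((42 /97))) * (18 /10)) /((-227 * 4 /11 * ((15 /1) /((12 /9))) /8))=-145112 /1708175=-0.08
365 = 365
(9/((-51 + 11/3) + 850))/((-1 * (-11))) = 27/26488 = 0.00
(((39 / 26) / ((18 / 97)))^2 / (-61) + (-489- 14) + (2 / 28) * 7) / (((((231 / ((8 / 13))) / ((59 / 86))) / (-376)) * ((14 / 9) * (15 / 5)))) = 12266002237 / 165414249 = 74.15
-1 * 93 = -93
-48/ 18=-8/ 3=-2.67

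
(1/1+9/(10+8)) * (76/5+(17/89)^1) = 20547/890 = 23.09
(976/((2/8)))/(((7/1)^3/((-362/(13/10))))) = -14132480/4459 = -3169.43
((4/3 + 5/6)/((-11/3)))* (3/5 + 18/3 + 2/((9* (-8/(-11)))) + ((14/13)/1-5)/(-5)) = -3599/792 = -4.54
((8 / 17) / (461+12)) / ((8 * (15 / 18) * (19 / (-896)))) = -5376 / 763895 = -0.01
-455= -455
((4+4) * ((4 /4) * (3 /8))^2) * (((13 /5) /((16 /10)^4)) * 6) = 43875 /16384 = 2.68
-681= -681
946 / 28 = 473 / 14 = 33.79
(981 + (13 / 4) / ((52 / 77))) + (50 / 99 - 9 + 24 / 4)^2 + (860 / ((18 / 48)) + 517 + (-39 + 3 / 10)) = 3763.67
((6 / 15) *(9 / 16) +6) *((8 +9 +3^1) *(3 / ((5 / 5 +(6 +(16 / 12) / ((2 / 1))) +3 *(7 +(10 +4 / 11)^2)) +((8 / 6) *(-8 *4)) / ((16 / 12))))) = 271161 / 231508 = 1.17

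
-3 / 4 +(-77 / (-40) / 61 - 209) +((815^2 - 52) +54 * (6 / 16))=1620119817 / 2440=663983.53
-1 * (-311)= 311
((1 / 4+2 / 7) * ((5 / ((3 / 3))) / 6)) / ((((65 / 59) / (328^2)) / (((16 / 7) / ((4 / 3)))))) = 47605920 / 637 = 74734.57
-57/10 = -5.70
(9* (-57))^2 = 263169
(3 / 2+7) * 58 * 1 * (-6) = -2958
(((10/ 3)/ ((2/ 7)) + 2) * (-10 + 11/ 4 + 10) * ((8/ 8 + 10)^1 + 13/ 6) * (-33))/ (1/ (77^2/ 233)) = -2323687751/ 5592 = -415537.87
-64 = -64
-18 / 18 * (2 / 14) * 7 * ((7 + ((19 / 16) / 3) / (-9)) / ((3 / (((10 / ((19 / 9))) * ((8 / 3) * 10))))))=-150250 / 513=-292.88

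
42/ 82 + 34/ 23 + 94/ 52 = 93123/ 24518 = 3.80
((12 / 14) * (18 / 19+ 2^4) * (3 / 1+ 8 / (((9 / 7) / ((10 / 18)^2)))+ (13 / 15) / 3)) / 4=436724 / 23085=18.92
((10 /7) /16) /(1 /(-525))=-375 /8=-46.88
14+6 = 20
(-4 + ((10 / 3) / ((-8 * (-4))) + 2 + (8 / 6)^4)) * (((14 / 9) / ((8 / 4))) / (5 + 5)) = 0.10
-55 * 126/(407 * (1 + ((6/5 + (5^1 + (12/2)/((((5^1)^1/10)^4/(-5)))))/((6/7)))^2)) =-567000/10174881193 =-0.00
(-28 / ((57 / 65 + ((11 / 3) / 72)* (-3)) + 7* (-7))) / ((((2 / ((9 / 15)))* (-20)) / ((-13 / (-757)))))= -127764 / 855148835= -0.00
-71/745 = -0.10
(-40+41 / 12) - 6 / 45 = -2203 / 60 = -36.72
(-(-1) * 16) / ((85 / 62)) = 992 / 85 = 11.67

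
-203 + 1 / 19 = -3856 / 19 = -202.95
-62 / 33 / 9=-62 / 297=-0.21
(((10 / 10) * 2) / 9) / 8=1 / 36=0.03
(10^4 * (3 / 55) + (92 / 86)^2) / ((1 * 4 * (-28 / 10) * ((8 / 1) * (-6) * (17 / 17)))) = 13896595 / 13667808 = 1.02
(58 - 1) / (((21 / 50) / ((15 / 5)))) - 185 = 1555 / 7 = 222.14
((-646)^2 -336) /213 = 416980 /213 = 1957.65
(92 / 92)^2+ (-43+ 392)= 350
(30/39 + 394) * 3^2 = 3552.92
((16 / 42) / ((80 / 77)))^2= 121 / 900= 0.13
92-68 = 24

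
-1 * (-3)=3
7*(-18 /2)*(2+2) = -252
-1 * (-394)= 394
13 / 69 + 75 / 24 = 1829 / 552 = 3.31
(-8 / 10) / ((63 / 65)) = -52 / 63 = -0.83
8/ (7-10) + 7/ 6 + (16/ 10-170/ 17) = -9.90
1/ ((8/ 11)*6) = 11/ 48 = 0.23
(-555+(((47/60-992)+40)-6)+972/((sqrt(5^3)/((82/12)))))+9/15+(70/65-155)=-1299121/780+6642 * sqrt(5)/25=-1071.46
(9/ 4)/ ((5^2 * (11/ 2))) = 9/ 550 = 0.02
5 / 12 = 0.42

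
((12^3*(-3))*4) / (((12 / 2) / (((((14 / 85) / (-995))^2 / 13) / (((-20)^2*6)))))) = -7056 / 2324702453125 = -0.00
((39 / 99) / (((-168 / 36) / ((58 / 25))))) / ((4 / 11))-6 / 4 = -2.04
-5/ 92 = -0.05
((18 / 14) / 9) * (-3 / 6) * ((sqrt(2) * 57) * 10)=-285 * sqrt(2) / 7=-57.58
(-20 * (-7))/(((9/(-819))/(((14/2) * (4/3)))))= -118906.67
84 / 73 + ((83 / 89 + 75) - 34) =279912 / 6497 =43.08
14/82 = 7/41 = 0.17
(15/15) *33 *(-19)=-627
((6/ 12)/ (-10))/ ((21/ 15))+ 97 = 2715/ 28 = 96.96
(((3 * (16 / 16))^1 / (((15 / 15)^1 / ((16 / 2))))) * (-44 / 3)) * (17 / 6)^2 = -25432 / 9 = -2825.78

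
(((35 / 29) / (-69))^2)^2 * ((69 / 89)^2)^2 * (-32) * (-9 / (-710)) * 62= -0.00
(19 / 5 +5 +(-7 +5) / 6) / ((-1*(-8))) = 127 / 120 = 1.06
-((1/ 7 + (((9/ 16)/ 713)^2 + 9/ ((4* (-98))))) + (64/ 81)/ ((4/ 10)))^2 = -1171262431129650414333025/ 266808860379294382227456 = -4.39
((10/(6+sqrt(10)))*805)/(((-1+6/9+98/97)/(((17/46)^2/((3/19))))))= 279629175/117806-93209725*sqrt(10)/235612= 1122.62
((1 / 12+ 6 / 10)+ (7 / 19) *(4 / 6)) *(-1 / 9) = -353 / 3420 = -0.10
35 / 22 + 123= 2741 / 22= 124.59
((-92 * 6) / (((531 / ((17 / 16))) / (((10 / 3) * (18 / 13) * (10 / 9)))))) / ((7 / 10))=-8.09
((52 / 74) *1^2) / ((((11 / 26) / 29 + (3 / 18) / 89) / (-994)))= -2601431196 / 61309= -42431.47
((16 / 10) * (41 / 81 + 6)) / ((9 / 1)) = 4216 / 3645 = 1.16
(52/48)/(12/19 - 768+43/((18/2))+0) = -57/40124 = -0.00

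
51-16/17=851/17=50.06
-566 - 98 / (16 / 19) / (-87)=-393005 / 696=-564.66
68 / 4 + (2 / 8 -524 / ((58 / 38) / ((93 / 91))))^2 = 13699243481361 / 111429136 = 122941.31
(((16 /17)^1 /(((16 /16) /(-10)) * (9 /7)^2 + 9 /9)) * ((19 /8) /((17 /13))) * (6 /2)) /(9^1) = 242060 /354603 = 0.68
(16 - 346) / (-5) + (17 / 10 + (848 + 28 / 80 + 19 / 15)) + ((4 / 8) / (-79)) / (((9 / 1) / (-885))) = 917.94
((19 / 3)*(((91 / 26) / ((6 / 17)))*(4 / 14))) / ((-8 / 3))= -323 / 48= -6.73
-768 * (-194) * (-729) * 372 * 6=-242429054976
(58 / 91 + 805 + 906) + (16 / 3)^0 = 155850 / 91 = 1712.64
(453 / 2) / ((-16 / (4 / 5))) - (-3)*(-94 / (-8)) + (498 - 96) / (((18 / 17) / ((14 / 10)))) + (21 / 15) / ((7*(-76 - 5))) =1799677 / 3240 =555.46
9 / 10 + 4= 49 / 10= 4.90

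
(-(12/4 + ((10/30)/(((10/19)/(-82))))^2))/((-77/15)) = 86788/165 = 525.99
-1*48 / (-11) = 48 / 11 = 4.36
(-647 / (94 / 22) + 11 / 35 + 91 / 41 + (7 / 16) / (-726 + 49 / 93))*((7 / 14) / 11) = -10840426313207 / 1601757240160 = -6.77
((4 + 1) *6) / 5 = 6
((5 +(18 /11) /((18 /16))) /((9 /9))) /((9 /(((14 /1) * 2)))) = 1988 /99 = 20.08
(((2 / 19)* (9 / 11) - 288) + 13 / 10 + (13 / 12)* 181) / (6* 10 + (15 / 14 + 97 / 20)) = -7946771 / 5786583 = -1.37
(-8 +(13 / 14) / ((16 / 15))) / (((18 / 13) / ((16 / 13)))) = -1597 / 252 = -6.34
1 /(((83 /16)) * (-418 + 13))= -16 /33615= -0.00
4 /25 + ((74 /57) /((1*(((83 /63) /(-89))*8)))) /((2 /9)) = -15508961 /315400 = -49.17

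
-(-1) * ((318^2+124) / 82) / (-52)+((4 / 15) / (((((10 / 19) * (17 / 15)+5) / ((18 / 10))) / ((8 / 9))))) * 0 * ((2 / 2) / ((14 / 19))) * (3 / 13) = -12656 / 533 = -23.74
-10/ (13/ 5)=-50/ 13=-3.85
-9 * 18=-162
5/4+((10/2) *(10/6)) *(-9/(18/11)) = -535/12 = -44.58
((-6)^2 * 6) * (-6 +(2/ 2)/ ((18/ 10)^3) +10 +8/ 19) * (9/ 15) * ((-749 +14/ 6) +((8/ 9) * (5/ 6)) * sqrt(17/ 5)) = -227981824/ 513 +2035552 * sqrt(85)/ 23085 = -443596.07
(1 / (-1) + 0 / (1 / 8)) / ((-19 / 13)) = 13 / 19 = 0.68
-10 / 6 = -5 / 3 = -1.67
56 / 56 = 1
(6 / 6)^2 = 1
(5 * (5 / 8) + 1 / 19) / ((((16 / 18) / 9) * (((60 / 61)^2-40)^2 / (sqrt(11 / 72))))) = 180563612481 * sqrt(22) / 102604414566400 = 0.01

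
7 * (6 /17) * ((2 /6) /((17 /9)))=126 /289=0.44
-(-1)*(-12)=-12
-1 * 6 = -6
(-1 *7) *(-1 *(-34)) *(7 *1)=-1666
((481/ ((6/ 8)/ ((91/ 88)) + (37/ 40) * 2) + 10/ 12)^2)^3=21567832203067631716540866186735978765625/ 494626321314243209578135104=43604295351207.72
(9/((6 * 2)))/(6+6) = 1/16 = 0.06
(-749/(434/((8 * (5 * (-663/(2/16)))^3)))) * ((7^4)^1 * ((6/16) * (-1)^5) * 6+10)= -43046153233222464000/31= -1388585588168466580.65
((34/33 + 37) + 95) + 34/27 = 39884/297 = 134.29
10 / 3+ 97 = 301 / 3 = 100.33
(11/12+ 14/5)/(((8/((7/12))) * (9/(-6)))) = -1561/8640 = -0.18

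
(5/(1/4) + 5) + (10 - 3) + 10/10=33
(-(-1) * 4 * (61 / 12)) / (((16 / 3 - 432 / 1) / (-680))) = 1037 / 32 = 32.41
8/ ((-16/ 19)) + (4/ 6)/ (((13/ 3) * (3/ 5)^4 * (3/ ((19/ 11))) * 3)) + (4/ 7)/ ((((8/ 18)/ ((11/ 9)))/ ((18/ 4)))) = -1605949/ 729729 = -2.20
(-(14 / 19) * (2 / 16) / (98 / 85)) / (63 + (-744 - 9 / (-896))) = 1360 / 11593173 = 0.00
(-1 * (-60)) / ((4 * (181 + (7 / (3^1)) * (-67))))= 45 / 74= 0.61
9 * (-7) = -63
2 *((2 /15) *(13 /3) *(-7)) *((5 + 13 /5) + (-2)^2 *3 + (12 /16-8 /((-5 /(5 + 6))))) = -23023 /75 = -306.97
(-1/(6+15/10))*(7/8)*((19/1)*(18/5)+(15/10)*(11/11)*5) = -8.86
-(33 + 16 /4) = -37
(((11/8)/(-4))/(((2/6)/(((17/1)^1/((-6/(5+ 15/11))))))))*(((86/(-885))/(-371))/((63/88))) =8041/1182006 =0.01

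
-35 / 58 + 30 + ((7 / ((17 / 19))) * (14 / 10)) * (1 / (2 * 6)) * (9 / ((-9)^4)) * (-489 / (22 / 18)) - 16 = 113291353 / 8785260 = 12.90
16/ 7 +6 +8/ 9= 9.17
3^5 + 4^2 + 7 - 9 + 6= 263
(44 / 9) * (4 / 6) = 88 / 27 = 3.26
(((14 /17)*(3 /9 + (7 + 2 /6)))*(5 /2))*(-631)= -507955 /51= -9959.90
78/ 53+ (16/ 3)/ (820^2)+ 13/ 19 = 273709832/ 126957525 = 2.16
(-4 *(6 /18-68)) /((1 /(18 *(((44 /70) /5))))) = 612.48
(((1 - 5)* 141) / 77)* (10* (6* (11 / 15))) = -2256 / 7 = -322.29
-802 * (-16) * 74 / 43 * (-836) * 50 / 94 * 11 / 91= -218305683200 / 183911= -1187018.09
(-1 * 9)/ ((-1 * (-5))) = -9/ 5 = -1.80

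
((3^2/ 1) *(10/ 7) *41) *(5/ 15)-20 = 1090/ 7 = 155.71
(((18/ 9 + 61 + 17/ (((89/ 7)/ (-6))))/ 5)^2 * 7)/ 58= 167590143/ 11485450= 14.59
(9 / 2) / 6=3 / 4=0.75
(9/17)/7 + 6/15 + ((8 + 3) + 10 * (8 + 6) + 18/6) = 91913/595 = 154.48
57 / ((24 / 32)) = 76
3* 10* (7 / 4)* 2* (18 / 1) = 1890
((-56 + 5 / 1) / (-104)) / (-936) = -17 / 32448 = -0.00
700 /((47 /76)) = 53200 /47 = 1131.91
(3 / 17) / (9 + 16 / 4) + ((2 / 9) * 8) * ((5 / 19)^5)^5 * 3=837688461195358615949115398774491 / 61709716641313787362772171615970837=0.01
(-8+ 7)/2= -1/2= -0.50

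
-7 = -7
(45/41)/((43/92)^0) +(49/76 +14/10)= 48957/15580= 3.14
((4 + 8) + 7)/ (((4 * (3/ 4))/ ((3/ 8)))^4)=19/ 4096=0.00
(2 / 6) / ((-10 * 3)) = -0.01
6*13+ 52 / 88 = 1729 / 22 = 78.59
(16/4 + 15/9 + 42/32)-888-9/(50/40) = -213173/240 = -888.22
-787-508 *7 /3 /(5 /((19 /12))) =-52306 /45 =-1162.36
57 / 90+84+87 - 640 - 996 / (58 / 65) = -1584.57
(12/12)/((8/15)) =1.88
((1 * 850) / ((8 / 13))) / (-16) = -5525 / 64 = -86.33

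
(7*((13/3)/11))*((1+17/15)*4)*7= 81536/495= 164.72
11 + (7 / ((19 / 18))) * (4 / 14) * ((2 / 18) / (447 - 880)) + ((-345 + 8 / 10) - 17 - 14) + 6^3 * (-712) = -6341215307 / 41135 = -154156.20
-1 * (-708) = 708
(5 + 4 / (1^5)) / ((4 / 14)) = 31.50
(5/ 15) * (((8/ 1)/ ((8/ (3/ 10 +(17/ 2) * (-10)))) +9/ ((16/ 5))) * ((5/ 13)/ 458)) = -6551/ 285792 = -0.02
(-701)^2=491401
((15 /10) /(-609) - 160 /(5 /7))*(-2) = 90945 /203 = 448.00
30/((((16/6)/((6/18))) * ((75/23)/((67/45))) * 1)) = 1541/900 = 1.71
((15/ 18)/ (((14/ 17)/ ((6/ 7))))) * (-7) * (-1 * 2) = 85/ 7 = 12.14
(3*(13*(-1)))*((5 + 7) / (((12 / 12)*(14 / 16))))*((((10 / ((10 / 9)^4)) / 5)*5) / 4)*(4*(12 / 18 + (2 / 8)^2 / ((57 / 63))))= -171694809 / 66500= -2581.88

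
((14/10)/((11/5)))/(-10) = -7/110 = -0.06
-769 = -769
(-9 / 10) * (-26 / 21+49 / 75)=921 / 1750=0.53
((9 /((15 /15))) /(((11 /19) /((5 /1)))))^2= 731025 /121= 6041.53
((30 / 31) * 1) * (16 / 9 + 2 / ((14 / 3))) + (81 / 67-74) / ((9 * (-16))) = 5528549 / 2093616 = 2.64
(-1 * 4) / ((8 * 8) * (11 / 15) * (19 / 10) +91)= -0.02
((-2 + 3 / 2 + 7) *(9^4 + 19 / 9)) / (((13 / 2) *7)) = 59068 / 63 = 937.59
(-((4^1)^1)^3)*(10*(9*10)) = -57600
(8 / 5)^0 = 1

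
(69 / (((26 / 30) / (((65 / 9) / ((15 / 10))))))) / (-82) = -575 / 123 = -4.67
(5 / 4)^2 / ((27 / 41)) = 2.37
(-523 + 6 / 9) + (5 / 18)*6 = -1562 / 3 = -520.67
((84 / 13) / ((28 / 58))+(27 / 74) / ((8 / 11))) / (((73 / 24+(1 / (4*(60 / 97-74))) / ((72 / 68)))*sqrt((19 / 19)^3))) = 3423120939 / 749009833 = 4.57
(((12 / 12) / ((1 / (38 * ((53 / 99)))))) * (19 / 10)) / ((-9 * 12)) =-19133 / 53460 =-0.36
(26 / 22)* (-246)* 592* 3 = -5679648 / 11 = -516331.64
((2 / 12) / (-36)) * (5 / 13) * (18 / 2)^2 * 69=-1035 / 104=-9.95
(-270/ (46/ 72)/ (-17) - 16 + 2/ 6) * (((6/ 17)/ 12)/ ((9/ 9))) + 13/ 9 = 1.71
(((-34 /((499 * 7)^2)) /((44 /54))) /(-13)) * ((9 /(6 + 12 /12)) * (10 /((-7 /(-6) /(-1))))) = -0.00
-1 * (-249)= 249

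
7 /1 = 7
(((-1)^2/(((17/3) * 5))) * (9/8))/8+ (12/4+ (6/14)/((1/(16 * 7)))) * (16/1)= 4439067/5440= 816.00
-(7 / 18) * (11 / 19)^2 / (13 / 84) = -11858 / 14079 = -0.84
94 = 94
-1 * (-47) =47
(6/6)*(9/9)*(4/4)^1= 1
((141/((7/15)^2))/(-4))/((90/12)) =-2115/98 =-21.58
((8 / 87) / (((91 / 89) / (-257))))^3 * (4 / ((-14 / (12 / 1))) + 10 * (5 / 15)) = 12253759337079808 / 10420804048473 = 1175.89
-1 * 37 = -37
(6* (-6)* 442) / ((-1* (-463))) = -15912 / 463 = -34.37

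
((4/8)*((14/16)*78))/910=3/80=0.04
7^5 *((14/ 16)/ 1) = 117649/ 8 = 14706.12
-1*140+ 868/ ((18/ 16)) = 5684/ 9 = 631.56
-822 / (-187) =822 / 187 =4.40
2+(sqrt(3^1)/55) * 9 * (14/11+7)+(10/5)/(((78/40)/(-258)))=-3414/13+819 * sqrt(3)/605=-260.27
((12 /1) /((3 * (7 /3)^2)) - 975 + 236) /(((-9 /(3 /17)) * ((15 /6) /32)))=463040 /2499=185.29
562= 562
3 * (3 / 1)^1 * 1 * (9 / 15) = 27 / 5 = 5.40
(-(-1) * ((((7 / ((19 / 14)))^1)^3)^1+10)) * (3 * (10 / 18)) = 1682970 / 6859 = 245.37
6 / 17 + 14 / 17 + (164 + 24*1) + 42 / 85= 16122 / 85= 189.67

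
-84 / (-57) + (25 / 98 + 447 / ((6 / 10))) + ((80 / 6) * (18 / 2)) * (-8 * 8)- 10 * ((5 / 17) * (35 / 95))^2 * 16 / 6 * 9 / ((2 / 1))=-70901848741 / 10224242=-6934.68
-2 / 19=-0.11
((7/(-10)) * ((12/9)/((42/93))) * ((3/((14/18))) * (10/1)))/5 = -558/35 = -15.94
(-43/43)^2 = 1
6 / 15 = 2 / 5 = 0.40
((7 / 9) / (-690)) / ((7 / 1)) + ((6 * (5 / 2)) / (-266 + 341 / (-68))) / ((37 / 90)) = -190253291 / 1411477110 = -0.13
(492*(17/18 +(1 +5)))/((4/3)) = 5125/2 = 2562.50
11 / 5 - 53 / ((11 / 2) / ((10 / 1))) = -5179 / 55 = -94.16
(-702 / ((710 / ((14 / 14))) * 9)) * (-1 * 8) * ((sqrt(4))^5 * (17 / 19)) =169728 / 6745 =25.16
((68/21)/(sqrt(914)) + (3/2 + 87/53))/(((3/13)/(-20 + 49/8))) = -160173/848 - 8177 * sqrt(914)/38388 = -195.32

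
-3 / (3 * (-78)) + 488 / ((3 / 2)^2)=216.90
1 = 1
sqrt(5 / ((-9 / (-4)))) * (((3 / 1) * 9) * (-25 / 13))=-450 * sqrt(5) / 13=-77.40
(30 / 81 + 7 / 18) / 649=0.00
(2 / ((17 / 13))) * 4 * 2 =208 / 17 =12.24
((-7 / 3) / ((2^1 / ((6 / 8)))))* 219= -1533 / 8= -191.62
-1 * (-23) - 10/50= 114/5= 22.80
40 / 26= 20 / 13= 1.54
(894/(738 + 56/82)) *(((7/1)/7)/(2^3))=18327/121144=0.15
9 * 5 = 45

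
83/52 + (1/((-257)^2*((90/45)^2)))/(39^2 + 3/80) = 667074359801/417926104284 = 1.60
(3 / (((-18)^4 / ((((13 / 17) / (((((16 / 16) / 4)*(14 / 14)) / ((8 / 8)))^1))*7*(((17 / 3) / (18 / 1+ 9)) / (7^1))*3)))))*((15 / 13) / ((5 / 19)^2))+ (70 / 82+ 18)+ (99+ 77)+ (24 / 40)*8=3222436829 / 16140060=199.65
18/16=9/8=1.12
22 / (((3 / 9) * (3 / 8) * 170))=88 / 85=1.04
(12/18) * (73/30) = 73/45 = 1.62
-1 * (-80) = 80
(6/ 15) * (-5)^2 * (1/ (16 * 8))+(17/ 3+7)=2447/ 192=12.74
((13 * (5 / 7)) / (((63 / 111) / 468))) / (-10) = -37518 / 49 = -765.67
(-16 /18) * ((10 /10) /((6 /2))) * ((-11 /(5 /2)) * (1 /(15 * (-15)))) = -176 /30375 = -0.01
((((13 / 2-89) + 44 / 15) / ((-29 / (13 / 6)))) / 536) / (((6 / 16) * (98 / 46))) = 101959 / 7344540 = 0.01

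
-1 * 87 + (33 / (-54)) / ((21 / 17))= -33073 / 378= -87.49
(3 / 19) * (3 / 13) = 9 / 247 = 0.04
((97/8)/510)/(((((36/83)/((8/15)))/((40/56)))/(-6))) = -8051/64260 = -0.13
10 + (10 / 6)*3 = 15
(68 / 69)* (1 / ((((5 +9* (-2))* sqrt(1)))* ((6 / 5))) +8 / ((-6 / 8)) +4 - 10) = -4930 / 299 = -16.49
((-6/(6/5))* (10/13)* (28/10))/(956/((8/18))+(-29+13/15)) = -300/59137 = -0.01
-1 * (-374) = 374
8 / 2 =4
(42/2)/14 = 3/2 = 1.50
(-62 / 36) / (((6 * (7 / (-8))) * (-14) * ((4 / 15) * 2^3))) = -155 / 14112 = -0.01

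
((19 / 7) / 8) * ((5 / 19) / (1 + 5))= 5 / 336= 0.01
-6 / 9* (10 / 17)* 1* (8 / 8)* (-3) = 20 / 17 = 1.18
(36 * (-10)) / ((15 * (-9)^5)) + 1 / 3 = 6569 / 19683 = 0.33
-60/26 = -30/13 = -2.31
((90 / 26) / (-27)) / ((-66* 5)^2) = -1 / 849420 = -0.00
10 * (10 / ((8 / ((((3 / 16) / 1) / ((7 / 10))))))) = 375 / 112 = 3.35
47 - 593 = -546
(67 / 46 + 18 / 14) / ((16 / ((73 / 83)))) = 0.15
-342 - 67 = -409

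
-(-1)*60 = 60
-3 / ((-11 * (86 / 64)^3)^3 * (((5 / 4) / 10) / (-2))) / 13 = -1688849860263936 / 8696359964343194429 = -0.00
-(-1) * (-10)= -10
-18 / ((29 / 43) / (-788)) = 609912 / 29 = 21031.45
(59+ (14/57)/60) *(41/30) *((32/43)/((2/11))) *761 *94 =13020489060392/551475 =23610297.95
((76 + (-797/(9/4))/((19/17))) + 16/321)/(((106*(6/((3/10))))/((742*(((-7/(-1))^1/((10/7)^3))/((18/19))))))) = -1157447669/5416875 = -213.67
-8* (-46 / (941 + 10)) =368 / 951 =0.39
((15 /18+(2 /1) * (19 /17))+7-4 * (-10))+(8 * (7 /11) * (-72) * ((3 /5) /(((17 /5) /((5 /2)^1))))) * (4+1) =-851023 /1122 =-758.49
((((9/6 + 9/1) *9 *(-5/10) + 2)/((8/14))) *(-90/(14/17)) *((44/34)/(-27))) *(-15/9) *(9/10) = 622.19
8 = 8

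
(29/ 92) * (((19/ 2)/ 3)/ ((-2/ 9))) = -1653/ 368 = -4.49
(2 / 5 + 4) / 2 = 11 / 5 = 2.20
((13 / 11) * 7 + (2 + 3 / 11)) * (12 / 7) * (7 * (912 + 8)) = 1280640 / 11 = 116421.82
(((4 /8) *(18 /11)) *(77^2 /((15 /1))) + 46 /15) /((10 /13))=63661 /150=424.41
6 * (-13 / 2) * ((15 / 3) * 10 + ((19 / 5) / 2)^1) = -20241 / 10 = -2024.10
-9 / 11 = -0.82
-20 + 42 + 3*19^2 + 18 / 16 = 8849 / 8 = 1106.12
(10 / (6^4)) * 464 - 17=-1087 / 81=-13.42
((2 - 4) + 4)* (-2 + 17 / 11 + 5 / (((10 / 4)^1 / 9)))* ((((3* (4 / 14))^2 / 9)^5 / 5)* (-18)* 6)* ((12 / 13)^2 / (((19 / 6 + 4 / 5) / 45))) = -1659729346560 / 62489457059029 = -0.03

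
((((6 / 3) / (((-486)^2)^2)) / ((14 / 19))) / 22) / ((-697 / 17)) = -19 / 352248907326624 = -0.00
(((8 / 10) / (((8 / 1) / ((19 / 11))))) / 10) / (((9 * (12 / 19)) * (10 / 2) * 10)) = 361 / 5940000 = 0.00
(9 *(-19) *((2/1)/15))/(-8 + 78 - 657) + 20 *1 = 20.04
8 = 8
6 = 6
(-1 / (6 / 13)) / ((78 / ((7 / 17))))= -7 / 612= -0.01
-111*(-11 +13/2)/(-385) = -999/770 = -1.30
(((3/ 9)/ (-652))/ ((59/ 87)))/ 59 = -0.00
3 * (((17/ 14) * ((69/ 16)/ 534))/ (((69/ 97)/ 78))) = 64311/ 19936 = 3.23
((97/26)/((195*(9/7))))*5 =679/9126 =0.07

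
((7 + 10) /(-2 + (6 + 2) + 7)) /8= 17 /104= 0.16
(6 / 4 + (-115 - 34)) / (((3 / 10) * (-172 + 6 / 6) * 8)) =1475 / 4104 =0.36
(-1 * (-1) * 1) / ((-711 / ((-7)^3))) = 343 / 711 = 0.48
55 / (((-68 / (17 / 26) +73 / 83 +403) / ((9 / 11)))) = 747 / 4978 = 0.15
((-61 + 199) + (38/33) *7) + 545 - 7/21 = 7598/11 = 690.73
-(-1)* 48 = 48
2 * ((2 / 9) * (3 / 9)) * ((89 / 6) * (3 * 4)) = 712 / 27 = 26.37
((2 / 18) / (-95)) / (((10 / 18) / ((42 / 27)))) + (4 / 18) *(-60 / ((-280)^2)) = -5773 / 1675800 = -0.00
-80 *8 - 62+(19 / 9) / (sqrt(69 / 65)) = -702+19 *sqrt(4485) / 621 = -699.95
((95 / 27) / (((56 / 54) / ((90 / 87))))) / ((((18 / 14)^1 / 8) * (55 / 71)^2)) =383116 / 10527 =36.39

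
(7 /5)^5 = 16807 /3125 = 5.38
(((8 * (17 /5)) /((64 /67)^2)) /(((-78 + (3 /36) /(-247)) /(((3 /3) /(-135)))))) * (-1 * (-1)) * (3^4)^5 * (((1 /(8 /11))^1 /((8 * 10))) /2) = 80328702134263869 /946966528000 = 84827.39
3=3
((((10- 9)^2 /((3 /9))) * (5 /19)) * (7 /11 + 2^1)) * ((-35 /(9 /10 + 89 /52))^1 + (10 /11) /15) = -6192370 /223003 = -27.77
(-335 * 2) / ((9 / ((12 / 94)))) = -1340 / 141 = -9.50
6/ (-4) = -3/ 2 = -1.50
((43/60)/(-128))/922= -43/7080960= -0.00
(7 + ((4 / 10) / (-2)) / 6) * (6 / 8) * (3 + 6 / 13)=1881 / 104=18.09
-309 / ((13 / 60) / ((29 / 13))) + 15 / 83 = -44623245 / 14027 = -3181.24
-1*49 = -49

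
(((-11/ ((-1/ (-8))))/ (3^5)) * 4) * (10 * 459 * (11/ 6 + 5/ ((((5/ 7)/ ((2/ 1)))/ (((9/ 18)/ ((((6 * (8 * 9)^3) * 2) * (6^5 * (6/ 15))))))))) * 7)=-85327.41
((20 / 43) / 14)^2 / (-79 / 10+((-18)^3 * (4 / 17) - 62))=-17000 / 22212012963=-0.00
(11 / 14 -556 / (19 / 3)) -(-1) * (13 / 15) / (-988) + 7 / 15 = -230191 / 2660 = -86.54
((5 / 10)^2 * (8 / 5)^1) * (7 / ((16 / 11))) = 77 / 40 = 1.92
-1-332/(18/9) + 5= -162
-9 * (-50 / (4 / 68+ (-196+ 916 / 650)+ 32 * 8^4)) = 2486250 / 723098011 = 0.00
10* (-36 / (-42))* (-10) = -600 / 7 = -85.71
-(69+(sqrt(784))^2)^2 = -727609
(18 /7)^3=17.00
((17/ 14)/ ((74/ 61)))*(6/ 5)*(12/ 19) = 18666/ 24605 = 0.76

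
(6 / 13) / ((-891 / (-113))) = 226 / 3861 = 0.06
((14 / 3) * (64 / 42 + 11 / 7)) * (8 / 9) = 12.84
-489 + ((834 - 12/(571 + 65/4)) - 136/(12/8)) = 199127/783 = 254.31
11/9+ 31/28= 587/252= 2.33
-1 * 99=-99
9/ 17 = 0.53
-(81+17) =-98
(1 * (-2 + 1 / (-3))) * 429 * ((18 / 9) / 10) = -1001 / 5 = -200.20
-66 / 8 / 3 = -11 / 4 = -2.75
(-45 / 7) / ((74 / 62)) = -1395 / 259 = -5.39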